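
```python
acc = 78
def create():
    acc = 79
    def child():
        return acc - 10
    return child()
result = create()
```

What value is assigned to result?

Step 1: create() shadows global acc with acc = 79.
Step 2: child() finds acc = 79 in enclosing scope, computes 79 - 10 = 69.
Step 3: result = 69

The answer is 69.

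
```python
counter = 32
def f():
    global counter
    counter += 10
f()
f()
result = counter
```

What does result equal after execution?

Step 1: counter = 32.
Step 2: First f(): counter = 32 + 10 = 42.
Step 3: Second f(): counter = 42 + 10 = 52. result = 52

The answer is 52.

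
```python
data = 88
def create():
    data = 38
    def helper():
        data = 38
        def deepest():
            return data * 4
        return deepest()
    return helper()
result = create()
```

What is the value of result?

Step 1: deepest() looks up data through LEGB: not local, finds data = 38 in enclosing helper().
Step 2: Returns 38 * 4 = 152.
Step 3: result = 152

The answer is 152.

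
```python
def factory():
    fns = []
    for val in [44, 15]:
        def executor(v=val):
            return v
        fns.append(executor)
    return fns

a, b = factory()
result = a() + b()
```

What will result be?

Step 1: Default argument v=val captures val at each iteration.
Step 2: a() returns 44 (captured at first iteration), b() returns 15 (captured at second).
Step 3: result = 44 + 15 = 59

The answer is 59.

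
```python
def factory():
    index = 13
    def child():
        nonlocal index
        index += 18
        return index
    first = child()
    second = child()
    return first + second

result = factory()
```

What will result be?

Step 1: index starts at 13.
Step 2: First call: index = 13 + 18 = 31, returns 31.
Step 3: Second call: index = 31 + 18 = 49, returns 49.
Step 4: result = 31 + 49 = 80

The answer is 80.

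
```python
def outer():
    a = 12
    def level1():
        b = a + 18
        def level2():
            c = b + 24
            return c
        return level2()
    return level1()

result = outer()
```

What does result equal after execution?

Step 1: a = 12. b = a + 18 = 30.
Step 2: c = b + 24 = 30 + 24 = 54.
Step 3: result = 54

The answer is 54.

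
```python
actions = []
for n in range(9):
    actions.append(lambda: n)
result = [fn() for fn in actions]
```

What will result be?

Step 1: All 9 lambdas share the same variable n.
Step 2: After the loop, n = 8.
Step 3: Each call returns 8. result = [8, 8, 8, 8, 8, 8, 8, 8, 8]

The answer is [8, 8, 8, 8, 8, 8, 8, 8, 8].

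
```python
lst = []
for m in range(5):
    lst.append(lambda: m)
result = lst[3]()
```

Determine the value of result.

Step 1: The loop creates 5 lambdas, all referencing the same variable m.
Step 2: After the loop, m = 4 (final value).
Step 3: lst[3]() looks up m at call time and finds 4. This is the late binding gotcha. result = 4

The answer is 4.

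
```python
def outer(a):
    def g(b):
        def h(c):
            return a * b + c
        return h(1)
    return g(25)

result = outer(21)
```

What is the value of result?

Step 1: a = 21, b = 25, c = 1.
Step 2: h() computes a * b + c = 21 * 25 + 1 = 526.
Step 3: result = 526

The answer is 526.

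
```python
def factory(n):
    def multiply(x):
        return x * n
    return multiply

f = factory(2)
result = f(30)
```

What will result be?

Step 1: factory(2) returns multiply closure with n = 2.
Step 2: f(30) computes 30 * 2 = 60.
Step 3: result = 60

The answer is 60.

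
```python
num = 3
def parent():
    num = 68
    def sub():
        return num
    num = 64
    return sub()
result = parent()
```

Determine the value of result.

Step 1: parent() sets num = 68, then later num = 64.
Step 2: sub() is called after num is reassigned to 64. Closures capture variables by reference, not by value.
Step 3: result = 64

The answer is 64.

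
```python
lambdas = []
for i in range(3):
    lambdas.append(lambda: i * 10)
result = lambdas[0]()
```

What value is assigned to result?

Step 1: All lambdas reference the same variable i (late binding).
Step 2: After the loop, i = 2. Every lambda returns i * 10.
Step 3: lambdas[0]() = 2 * 10 = 20

The answer is 20.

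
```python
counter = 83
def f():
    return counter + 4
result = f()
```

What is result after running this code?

Step 1: counter = 83 is defined globally.
Step 2: f() looks up counter from global scope = 83, then computes 83 + 4 = 87.
Step 3: result = 87

The answer is 87.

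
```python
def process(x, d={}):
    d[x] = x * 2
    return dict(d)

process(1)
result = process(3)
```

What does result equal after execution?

Step 1: Mutable default dict is shared across calls.
Step 2: First call adds 1: 2. Second call adds 3: 6.
Step 3: result = {1: 2, 3: 6}

The answer is {1: 2, 3: 6}.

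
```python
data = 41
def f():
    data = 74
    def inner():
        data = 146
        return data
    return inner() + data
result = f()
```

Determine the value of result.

Step 1: f() has local data = 74. inner() has local data = 146.
Step 2: inner() returns its local data = 146.
Step 3: f() returns 146 + its own data (74) = 220

The answer is 220.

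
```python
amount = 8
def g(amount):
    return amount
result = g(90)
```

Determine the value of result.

Step 1: Global amount = 8.
Step 2: g(90) takes parameter amount = 90, which shadows the global.
Step 3: result = 90

The answer is 90.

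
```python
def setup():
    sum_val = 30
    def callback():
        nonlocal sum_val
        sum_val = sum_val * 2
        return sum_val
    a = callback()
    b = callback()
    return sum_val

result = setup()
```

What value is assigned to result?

Step 1: sum_val starts at 30.
Step 2: First callback(): sum_val = 30 * 2 = 60.
Step 3: Second callback(): sum_val = 60 * 2 = 120.
Step 4: result = 120

The answer is 120.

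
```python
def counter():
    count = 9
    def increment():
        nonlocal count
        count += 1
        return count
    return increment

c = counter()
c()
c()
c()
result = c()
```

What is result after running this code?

Step 1: counter() creates closure with count = 9.
Step 2: Each c() call increments count via nonlocal. After 4 calls: 9 + 4 = 13.
Step 3: result = 13

The answer is 13.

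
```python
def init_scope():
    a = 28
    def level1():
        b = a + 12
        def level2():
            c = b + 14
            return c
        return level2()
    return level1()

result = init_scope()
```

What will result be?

Step 1: a = 28. b = a + 12 = 40.
Step 2: c = b + 14 = 40 + 14 = 54.
Step 3: result = 54

The answer is 54.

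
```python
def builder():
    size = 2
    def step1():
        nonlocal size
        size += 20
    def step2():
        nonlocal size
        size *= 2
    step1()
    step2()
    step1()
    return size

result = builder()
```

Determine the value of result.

Step 1: size = 2.
Step 2: step1(): size = 2 + 20 = 22.
Step 3: step2(): size = 22 * 2 = 44.
Step 4: step1(): size = 44 + 20 = 64. result = 64

The answer is 64.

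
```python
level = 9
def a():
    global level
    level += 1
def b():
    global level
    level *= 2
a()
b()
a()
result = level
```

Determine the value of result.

Step 1: level = 9.
Step 2: a(): level = 9 + 1 = 10.
Step 3: b(): level = 10 * 2 = 20.
Step 4: a(): level = 20 + 1 = 21

The answer is 21.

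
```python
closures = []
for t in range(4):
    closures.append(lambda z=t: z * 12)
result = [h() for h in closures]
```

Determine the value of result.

Step 1: Default arg z=t captures t at each iteration.
Step 2: closures[k] has z defaulting to k, returns k * 12.
Step 3: result = [0, 12, 24, 36]

The answer is [0, 12, 24, 36].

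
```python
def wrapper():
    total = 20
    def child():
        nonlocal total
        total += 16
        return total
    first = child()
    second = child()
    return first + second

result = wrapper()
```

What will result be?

Step 1: total starts at 20.
Step 2: First call: total = 20 + 16 = 36, returns 36.
Step 3: Second call: total = 36 + 16 = 52, returns 52.
Step 4: result = 36 + 52 = 88

The answer is 88.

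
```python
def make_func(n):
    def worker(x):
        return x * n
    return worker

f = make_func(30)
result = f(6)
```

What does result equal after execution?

Step 1: make_func(30) creates a closure capturing n = 30.
Step 2: f(6) computes 6 * 30 = 180.
Step 3: result = 180

The answer is 180.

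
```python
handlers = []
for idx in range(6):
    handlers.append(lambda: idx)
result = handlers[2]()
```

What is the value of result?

Step 1: The loop creates 6 lambdas, all referencing the same variable idx.
Step 2: After the loop, idx = 5 (final value).
Step 3: handlers[2]() looks up idx at call time and finds 5. This is the late binding gotcha. result = 5

The answer is 5.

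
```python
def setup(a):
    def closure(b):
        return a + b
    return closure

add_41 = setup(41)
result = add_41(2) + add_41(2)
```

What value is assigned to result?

Step 1: add_41 captures a = 41.
Step 2: add_41(2) = 41 + 2 = 43, called twice.
Step 3: result = 43 + 43 = 86

The answer is 86.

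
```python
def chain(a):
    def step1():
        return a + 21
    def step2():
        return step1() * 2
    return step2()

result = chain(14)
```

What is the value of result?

Step 1: chain(14) captures a = 14.
Step 2: step2() calls step1() which returns 14 + 21 = 35.
Step 3: step2() returns 35 * 2 = 70

The answer is 70.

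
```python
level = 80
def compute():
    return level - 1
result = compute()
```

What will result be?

Step 1: level = 80 is defined globally.
Step 2: compute() looks up level from global scope = 80, then computes 80 - 1 = 79.
Step 3: result = 79

The answer is 79.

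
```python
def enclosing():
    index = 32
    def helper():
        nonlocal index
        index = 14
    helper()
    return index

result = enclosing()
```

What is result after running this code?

Step 1: enclosing() sets index = 32.
Step 2: helper() uses nonlocal to reassign index = 14.
Step 3: result = 14

The answer is 14.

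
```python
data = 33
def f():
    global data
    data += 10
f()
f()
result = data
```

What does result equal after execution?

Step 1: data = 33.
Step 2: First f(): data = 33 + 10 = 43.
Step 3: Second f(): data = 43 + 10 = 53. result = 53

The answer is 53.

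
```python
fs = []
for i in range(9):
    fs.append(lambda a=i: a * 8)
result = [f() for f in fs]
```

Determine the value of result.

Step 1: Default arg a=i captures i at each iteration.
Step 2: fs[k] has a defaulting to k, returns k * 8.
Step 3: result = [0, 8, 16, 24, 32, 40, 48, 56, 64]

The answer is [0, 8, 16, 24, 32, 40, 48, 56, 64].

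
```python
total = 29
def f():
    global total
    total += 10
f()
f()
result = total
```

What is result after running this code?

Step 1: total = 29.
Step 2: First f(): total = 29 + 10 = 39.
Step 3: Second f(): total = 39 + 10 = 49. result = 49

The answer is 49.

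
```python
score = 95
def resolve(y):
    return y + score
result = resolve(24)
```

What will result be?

Step 1: score = 95 is defined globally.
Step 2: resolve(24) uses parameter y = 24 and looks up score from global scope = 95.
Step 3: result = 24 + 95 = 119

The answer is 119.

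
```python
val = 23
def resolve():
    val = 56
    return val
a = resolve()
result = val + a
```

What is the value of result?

Step 1: Global val = 23. resolve() returns local val = 56.
Step 2: a = 56. Global val still = 23.
Step 3: result = 23 + 56 = 79

The answer is 79.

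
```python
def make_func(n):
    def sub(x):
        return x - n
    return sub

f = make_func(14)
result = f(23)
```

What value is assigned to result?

Step 1: make_func(14) creates a closure capturing n = 14.
Step 2: f(23) computes 23 - 14 = 9.
Step 3: result = 9

The answer is 9.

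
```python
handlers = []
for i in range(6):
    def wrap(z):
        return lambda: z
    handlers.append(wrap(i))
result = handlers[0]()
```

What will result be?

Step 1: wrap(i) creates a new scope capturing z = i at call time.
Step 2: handlers[0] = wrap(0), so its lambda captures z = 0.
Step 3: result = 0 (closure factory fixes late binding)

The answer is 0.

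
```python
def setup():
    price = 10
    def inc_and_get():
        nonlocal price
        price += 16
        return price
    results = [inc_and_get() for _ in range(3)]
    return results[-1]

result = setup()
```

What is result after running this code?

Step 1: price = 10.
Step 2: Three calls to inc_and_get(), each adding 16.
Step 3: Last value = 10 + 16 * 3 = 58

The answer is 58.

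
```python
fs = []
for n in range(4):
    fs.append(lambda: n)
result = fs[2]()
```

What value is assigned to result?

Step 1: The loop creates 4 lambdas, all referencing the same variable n.
Step 2: After the loop, n = 3 (final value).
Step 3: fs[2]() looks up n at call time and finds 3. This is the late binding gotcha. result = 3

The answer is 3.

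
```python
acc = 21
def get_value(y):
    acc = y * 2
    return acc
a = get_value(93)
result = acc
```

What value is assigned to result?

Step 1: Global acc = 21.
Step 2: get_value(93) creates local acc = 93 * 2 = 186.
Step 3: Global acc unchanged because no global keyword. result = 21

The answer is 21.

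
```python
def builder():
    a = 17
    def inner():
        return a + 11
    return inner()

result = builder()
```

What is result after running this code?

Step 1: builder() defines a = 17.
Step 2: inner() reads a = 17 from enclosing scope, returns 17 + 11 = 28.
Step 3: result = 28

The answer is 28.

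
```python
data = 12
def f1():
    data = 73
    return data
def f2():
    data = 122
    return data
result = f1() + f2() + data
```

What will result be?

Step 1: Each function shadows global data with its own local.
Step 2: f1() returns 73, f2() returns 122.
Step 3: Global data = 12 is unchanged. result = 73 + 122 + 12 = 207

The answer is 207.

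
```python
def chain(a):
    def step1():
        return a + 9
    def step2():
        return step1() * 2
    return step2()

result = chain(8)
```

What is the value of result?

Step 1: chain(8) captures a = 8.
Step 2: step2() calls step1() which returns 8 + 9 = 17.
Step 3: step2() returns 17 * 2 = 34

The answer is 34.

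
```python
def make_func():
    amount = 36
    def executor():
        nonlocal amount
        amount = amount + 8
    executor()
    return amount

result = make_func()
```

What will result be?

Step 1: make_func() sets amount = 36.
Step 2: executor() uses nonlocal to modify amount in make_func's scope: amount = 36 + 8 = 44.
Step 3: make_func() returns the modified amount = 44

The answer is 44.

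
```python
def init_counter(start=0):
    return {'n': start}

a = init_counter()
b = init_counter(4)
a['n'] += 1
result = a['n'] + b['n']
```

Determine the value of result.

Step 1: init_counter() returns a new dict each call (immutable default 0).
Step 2: a = {'n': 0}, b = {'n': 4}.
Step 3: a['n'] += 1 = 1. result = 1 + 4 = 5

The answer is 5.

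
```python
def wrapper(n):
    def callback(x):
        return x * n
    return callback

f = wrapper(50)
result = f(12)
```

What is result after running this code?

Step 1: wrapper(50) creates a closure capturing n = 50.
Step 2: f(12) computes 12 * 50 = 600.
Step 3: result = 600

The answer is 600.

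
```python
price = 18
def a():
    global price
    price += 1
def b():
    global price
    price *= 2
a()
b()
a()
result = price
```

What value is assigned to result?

Step 1: price = 18.
Step 2: a(): price = 18 + 1 = 19.
Step 3: b(): price = 19 * 2 = 38.
Step 4: a(): price = 38 + 1 = 39

The answer is 39.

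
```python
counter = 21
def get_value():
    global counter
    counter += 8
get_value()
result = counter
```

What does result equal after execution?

Step 1: counter = 21 globally.
Step 2: get_value() modifies global counter: counter += 8 = 29.
Step 3: result = 29

The answer is 29.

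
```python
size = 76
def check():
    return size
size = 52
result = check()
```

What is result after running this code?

Step 1: size is first set to 76, then reassigned to 52.
Step 2: check() is called after the reassignment, so it looks up the current global size = 52.
Step 3: result = 52

The answer is 52.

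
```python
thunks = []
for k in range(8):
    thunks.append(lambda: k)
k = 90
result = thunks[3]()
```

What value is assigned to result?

Step 1: Lambdas capture the variable k by reference, not by value.
Step 2: After the loop, k is reassigned to 90.
Step 3: thunks[3]() looks up the current k = 90. result = 90

The answer is 90.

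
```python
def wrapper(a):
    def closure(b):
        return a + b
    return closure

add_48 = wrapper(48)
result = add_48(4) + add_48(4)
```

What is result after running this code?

Step 1: add_48 captures a = 48.
Step 2: add_48(4) = 48 + 4 = 52, called twice.
Step 3: result = 52 + 52 = 104

The answer is 104.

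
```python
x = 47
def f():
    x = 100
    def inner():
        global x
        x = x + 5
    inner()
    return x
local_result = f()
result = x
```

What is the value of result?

Step 1: Global x = 47. f() creates local x = 100.
Step 2: inner() declares global x and adds 5: global x = 47 + 5 = 52.
Step 3: f() returns its local x = 100 (unaffected by inner).
Step 4: result = global x = 52

The answer is 52.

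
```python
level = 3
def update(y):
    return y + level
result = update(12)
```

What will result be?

Step 1: level = 3 is defined globally.
Step 2: update(12) uses parameter y = 12 and looks up level from global scope = 3.
Step 3: result = 12 + 3 = 15

The answer is 15.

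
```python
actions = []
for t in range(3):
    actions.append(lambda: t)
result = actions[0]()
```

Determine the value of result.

Step 1: The loop creates 3 lambdas, all referencing the same variable t.
Step 2: After the loop, t = 2 (final value).
Step 3: actions[0]() looks up t at call time and finds 2. This is the late binding gotcha. result = 2

The answer is 2.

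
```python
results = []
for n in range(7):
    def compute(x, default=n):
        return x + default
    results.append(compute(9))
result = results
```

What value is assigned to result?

Step 1: Default argument default=n is evaluated at function definition time.
Step 2: Each iteration creates compute with default = current n value.
Step 3: compute(9) returns 9 + default. results = [9, 10, 11, 12, 13, 14, 15]

The answer is [9, 10, 11, 12, 13, 14, 15].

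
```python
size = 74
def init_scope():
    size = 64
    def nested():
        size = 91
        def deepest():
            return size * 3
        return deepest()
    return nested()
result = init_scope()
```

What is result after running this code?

Step 1: deepest() looks up size through LEGB: not local, finds size = 91 in enclosing nested().
Step 2: Returns 91 * 3 = 273.
Step 3: result = 273

The answer is 273.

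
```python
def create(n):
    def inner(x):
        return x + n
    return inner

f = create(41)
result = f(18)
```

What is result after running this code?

Step 1: create(41) creates a closure that captures n = 41.
Step 2: f(18) calls the closure with x = 18, returning 18 + 41 = 59.
Step 3: result = 59

The answer is 59.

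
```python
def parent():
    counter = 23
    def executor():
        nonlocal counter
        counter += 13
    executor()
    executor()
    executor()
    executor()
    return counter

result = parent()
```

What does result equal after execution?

Step 1: counter starts at 23.
Step 2: executor() is called 4 times, each adding 13.
Step 3: counter = 23 + 13 * 4 = 75

The answer is 75.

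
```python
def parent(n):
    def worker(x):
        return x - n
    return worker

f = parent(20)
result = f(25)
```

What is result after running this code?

Step 1: parent(20) creates a closure capturing n = 20.
Step 2: f(25) computes 25 - 20 = 5.
Step 3: result = 5

The answer is 5.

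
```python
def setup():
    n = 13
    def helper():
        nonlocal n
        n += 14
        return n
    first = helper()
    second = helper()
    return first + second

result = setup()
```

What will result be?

Step 1: n starts at 13.
Step 2: First call: n = 13 + 14 = 27, returns 27.
Step 3: Second call: n = 27 + 14 = 41, returns 41.
Step 4: result = 27 + 41 = 68

The answer is 68.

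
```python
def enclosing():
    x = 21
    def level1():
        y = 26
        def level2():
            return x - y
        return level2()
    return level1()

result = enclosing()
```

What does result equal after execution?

Step 1: x = 21 in enclosing. y = 26 in level1.
Step 2: level2() reads x = 21 and y = 26 from enclosing scopes.
Step 3: result = 21 - 26 = -5

The answer is -5.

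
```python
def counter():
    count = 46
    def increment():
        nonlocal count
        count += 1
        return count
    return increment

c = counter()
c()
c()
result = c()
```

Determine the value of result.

Step 1: counter() creates closure with count = 46.
Step 2: Each c() call increments count via nonlocal. After 3 calls: 46 + 3 = 49.
Step 3: result = 49

The answer is 49.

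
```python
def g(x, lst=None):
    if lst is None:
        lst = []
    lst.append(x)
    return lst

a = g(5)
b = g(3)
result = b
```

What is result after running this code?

Step 1: None default with guard creates a NEW list each call.
Step 2: a = [5] (fresh list). b = [3] (another fresh list).
Step 3: result = [3] (this is the fix for mutable default)

The answer is [3].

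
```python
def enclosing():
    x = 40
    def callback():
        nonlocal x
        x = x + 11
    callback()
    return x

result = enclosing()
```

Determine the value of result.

Step 1: enclosing() sets x = 40.
Step 2: callback() uses nonlocal to modify x in enclosing's scope: x = 40 + 11 = 51.
Step 3: enclosing() returns the modified x = 51

The answer is 51.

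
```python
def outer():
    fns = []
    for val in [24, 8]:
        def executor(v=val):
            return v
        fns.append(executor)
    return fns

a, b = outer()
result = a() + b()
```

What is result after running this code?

Step 1: Default argument v=val captures val at each iteration.
Step 2: a() returns 24 (captured at first iteration), b() returns 8 (captured at second).
Step 3: result = 24 + 8 = 32

The answer is 32.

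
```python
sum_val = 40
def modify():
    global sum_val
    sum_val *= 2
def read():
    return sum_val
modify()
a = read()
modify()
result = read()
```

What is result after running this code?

Step 1: sum_val = 40.
Step 2: First modify(): sum_val = 40 * 2 = 80.
Step 3: Second modify(): sum_val = 80 * 2 = 160.
Step 4: read() returns 160

The answer is 160.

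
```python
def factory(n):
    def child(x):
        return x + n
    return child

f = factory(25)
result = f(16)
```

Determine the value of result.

Step 1: factory(25) creates a closure that captures n = 25.
Step 2: f(16) calls the closure with x = 16, returning 16 + 25 = 41.
Step 3: result = 41

The answer is 41.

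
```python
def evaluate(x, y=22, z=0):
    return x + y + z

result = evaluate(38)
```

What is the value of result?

Step 1: evaluate(38) uses defaults y = 22, z = 0.
Step 2: Returns 38 + 22 + 0 = 60.
Step 3: result = 60

The answer is 60.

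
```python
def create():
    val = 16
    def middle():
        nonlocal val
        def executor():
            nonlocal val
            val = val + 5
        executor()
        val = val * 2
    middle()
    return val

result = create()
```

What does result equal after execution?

Step 1: val = 16.
Step 2: executor() adds 5: val = 16 + 5 = 21.
Step 3: middle() doubles: val = 21 * 2 = 42.
Step 4: result = 42

The answer is 42.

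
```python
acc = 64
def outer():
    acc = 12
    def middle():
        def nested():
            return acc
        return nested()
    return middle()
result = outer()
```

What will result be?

Step 1: outer() defines acc = 12. middle() and nested() have no local acc.
Step 2: nested() checks local (none), enclosing middle() (none), enclosing outer() and finds acc = 12.
Step 3: result = 12

The answer is 12.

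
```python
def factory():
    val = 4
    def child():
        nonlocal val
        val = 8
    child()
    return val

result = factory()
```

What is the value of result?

Step 1: factory() sets val = 4.
Step 2: child() uses nonlocal to reassign val = 8.
Step 3: result = 8

The answer is 8.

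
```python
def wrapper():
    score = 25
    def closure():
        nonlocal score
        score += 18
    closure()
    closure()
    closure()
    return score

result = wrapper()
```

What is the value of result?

Step 1: score starts at 25.
Step 2: closure() is called 3 times, each adding 18.
Step 3: score = 25 + 18 * 3 = 79

The answer is 79.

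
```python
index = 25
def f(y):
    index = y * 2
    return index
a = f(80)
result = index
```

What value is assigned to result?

Step 1: Global index = 25.
Step 2: f(80) creates local index = 80 * 2 = 160.
Step 3: Global index unchanged because no global keyword. result = 25

The answer is 25.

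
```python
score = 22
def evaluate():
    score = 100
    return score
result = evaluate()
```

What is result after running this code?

Step 1: Global score = 22.
Step 2: evaluate() creates local score = 100, shadowing the global.
Step 3: Returns local score = 100. result = 100

The answer is 100.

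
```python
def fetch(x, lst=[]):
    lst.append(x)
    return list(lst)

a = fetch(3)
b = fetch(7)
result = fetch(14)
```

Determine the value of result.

Step 1: Default list is shared. list() creates copies for return values.
Step 2: Internal list grows: [3] -> [3, 7] -> [3, 7, 14].
Step 3: result = [3, 7, 14]

The answer is [3, 7, 14].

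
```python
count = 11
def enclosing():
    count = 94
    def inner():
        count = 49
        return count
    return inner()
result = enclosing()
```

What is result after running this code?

Step 1: Three scopes define count: global (11), enclosing (94), inner (49).
Step 2: inner() has its own local count = 49, which shadows both enclosing and global.
Step 3: result = 49 (local wins in LEGB)

The answer is 49.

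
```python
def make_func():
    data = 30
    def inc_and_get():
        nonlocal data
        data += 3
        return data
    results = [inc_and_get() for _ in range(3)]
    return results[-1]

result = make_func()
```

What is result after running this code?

Step 1: data = 30.
Step 2: Three calls to inc_and_get(), each adding 3.
Step 3: Last value = 30 + 3 * 3 = 39

The answer is 39.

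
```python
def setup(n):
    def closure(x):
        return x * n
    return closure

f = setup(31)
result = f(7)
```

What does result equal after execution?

Step 1: setup(31) creates a closure capturing n = 31.
Step 2: f(7) computes 7 * 31 = 217.
Step 3: result = 217

The answer is 217.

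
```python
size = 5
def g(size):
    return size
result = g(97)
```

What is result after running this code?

Step 1: Global size = 5.
Step 2: g(97) takes parameter size = 97, which shadows the global.
Step 3: result = 97

The answer is 97.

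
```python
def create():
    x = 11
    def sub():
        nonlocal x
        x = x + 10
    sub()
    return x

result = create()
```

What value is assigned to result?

Step 1: create() sets x = 11.
Step 2: sub() uses nonlocal to modify x in create's scope: x = 11 + 10 = 21.
Step 3: create() returns the modified x = 21

The answer is 21.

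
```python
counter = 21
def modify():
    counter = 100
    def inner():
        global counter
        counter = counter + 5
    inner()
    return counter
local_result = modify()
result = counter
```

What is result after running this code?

Step 1: Global counter = 21. modify() creates local counter = 100.
Step 2: inner() declares global counter and adds 5: global counter = 21 + 5 = 26.
Step 3: modify() returns its local counter = 100 (unaffected by inner).
Step 4: result = global counter = 26

The answer is 26.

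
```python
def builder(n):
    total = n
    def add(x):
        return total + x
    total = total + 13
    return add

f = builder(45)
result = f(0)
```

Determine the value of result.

Step 1: builder(45) sets total = 45, then total = 45 + 13 = 58.
Step 2: Closures capture by reference, so add sees total = 58.
Step 3: f(0) returns 58 + 0 = 58

The answer is 58.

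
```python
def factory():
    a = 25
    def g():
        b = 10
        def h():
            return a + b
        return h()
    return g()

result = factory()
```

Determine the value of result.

Step 1: factory() defines a = 25. g() defines b = 10.
Step 2: h() accesses both from enclosing scopes: a = 25, b = 10.
Step 3: result = 25 + 10 = 35

The answer is 35.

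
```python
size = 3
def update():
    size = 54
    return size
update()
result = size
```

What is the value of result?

Step 1: Global size = 3.
Step 2: update() creates local size = 54 (shadow, not modification).
Step 3: After update() returns, global size is unchanged. result = 3

The answer is 3.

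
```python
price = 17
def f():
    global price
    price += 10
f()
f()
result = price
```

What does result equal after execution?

Step 1: price = 17.
Step 2: First f(): price = 17 + 10 = 27.
Step 3: Second f(): price = 27 + 10 = 37. result = 37

The answer is 37.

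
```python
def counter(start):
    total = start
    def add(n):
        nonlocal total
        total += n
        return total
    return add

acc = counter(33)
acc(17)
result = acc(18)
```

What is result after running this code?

Step 1: counter(33) creates closure with total = 33.
Step 2: First acc(17): total = 33 + 17 = 50.
Step 3: Second acc(18): total = 50 + 18 = 68. result = 68

The answer is 68.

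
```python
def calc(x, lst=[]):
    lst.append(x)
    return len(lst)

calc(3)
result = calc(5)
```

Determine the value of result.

Step 1: Mutable default list persists between calls.
Step 2: First call: lst = [3], len = 1. Second call: lst = [3, 5], len = 2.
Step 3: result = 2

The answer is 2.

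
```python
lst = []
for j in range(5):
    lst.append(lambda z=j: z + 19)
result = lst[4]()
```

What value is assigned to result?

Step 1: Default argument z=j captures j's value at definition time.
Step 2: lst[4] was defined when j = 4, so z defaults to 4.
Step 3: result = 4 + 19 = 23 (default arg fixes the late binding issue)

The answer is 23.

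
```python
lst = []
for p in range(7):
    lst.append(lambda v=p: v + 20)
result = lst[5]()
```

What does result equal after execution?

Step 1: Default argument v=p captures p's value at definition time.
Step 2: lst[5] was defined when p = 5, so v defaults to 5.
Step 3: result = 5 + 20 = 25 (default arg fixes the late binding issue)

The answer is 25.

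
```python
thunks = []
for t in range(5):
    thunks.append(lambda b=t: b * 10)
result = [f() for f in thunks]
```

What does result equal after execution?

Step 1: Default arg b=t captures t at each iteration.
Step 2: thunks[k] has b defaulting to k, returns k * 10.
Step 3: result = [0, 10, 20, 30, 40]

The answer is [0, 10, 20, 30, 40].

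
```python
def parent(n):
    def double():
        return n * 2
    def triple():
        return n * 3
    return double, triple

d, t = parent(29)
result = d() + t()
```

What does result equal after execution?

Step 1: Both closures capture the same n = 29.
Step 2: d() = 29 * 2 = 58, t() = 29 * 3 = 87.
Step 3: result = 58 + 87 = 145

The answer is 145.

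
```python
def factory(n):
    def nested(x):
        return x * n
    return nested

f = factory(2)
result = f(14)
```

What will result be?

Step 1: factory(2) creates a closure capturing n = 2.
Step 2: f(14) computes 14 * 2 = 28.
Step 3: result = 28

The answer is 28.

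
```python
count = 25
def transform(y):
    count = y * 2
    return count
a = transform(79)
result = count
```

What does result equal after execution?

Step 1: Global count = 25.
Step 2: transform(79) creates local count = 79 * 2 = 158.
Step 3: Global count unchanged because no global keyword. result = 25

The answer is 25.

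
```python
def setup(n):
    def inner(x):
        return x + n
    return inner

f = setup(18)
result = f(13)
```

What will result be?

Step 1: setup(18) creates a closure that captures n = 18.
Step 2: f(13) calls the closure with x = 13, returning 13 + 18 = 31.
Step 3: result = 31

The answer is 31.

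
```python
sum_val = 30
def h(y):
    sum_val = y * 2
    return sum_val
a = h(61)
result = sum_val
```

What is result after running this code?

Step 1: Global sum_val = 30.
Step 2: h(61) creates local sum_val = 61 * 2 = 122.
Step 3: Global sum_val unchanged because no global keyword. result = 30

The answer is 30.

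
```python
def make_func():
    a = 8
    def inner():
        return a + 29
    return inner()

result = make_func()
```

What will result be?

Step 1: make_func() defines a = 8.
Step 2: inner() reads a = 8 from enclosing scope, returns 8 + 29 = 37.
Step 3: result = 37

The answer is 37.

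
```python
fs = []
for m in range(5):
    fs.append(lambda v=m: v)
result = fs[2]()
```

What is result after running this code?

Step 1: Default argument v=m captures m's value at each iteration.
Step 2: fs[2] captured v = 2 when m was 2.
Step 3: result = 2

The answer is 2.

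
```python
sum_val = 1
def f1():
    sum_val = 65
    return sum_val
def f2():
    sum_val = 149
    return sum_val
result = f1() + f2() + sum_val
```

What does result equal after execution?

Step 1: Each function shadows global sum_val with its own local.
Step 2: f1() returns 65, f2() returns 149.
Step 3: Global sum_val = 1 is unchanged. result = 65 + 149 + 1 = 215

The answer is 215.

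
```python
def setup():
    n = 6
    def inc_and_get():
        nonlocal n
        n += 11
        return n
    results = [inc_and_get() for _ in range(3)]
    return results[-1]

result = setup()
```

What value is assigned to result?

Step 1: n = 6.
Step 2: Three calls to inc_and_get(), each adding 11.
Step 3: Last value = 6 + 11 * 3 = 39

The answer is 39.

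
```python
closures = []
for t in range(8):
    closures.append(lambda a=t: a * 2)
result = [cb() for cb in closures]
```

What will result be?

Step 1: Default arg a=t captures t at each iteration.
Step 2: closures[k] has a defaulting to k, returns k * 2.
Step 3: result = [0, 2, 4, 6, 8, 10, 12, 14]

The answer is [0, 2, 4, 6, 8, 10, 12, 14].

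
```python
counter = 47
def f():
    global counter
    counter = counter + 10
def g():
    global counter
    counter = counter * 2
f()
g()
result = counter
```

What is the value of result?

Step 1: counter = 47.
Step 2: f() adds 10: counter = 47 + 10 = 57.
Step 3: g() doubles: counter = 57 * 2 = 114.
Step 4: result = 114

The answer is 114.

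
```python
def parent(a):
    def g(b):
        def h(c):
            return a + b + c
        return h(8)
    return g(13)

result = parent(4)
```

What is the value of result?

Step 1: a = 4, b = 13, c = 8 across three nested scopes.
Step 2: h() accesses all three via LEGB rule.
Step 3: result = 4 + 13 + 8 = 25

The answer is 25.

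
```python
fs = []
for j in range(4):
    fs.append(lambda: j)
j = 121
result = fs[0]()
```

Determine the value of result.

Step 1: Lambdas capture the variable j by reference, not by value.
Step 2: After the loop, j is reassigned to 121.
Step 3: fs[0]() looks up the current j = 121. result = 121

The answer is 121.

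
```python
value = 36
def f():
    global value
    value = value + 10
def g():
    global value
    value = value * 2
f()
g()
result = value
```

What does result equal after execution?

Step 1: value = 36.
Step 2: f() adds 10: value = 36 + 10 = 46.
Step 3: g() doubles: value = 46 * 2 = 92.
Step 4: result = 92

The answer is 92.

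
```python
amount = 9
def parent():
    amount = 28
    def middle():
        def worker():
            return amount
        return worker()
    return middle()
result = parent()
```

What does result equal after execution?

Step 1: parent() defines amount = 28. middle() and worker() have no local amount.
Step 2: worker() checks local (none), enclosing middle() (none), enclosing parent() and finds amount = 28.
Step 3: result = 28

The answer is 28.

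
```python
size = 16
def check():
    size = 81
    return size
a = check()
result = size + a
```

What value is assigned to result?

Step 1: Global size = 16. check() returns local size = 81.
Step 2: a = 81. Global size still = 16.
Step 3: result = 16 + 81 = 97

The answer is 97.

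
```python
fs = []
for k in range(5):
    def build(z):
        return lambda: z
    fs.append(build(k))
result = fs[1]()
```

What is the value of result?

Step 1: build(k) creates a new scope capturing z = k at call time.
Step 2: fs[1] = build(1), so its lambda captures z = 1.
Step 3: result = 1 (closure factory fixes late binding)

The answer is 1.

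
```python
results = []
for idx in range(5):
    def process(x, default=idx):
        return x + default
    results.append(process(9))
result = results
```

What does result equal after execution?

Step 1: Default argument default=idx is evaluated at function definition time.
Step 2: Each iteration creates process with default = current idx value.
Step 3: process(9) returns 9 + default. results = [9, 10, 11, 12, 13]

The answer is [9, 10, 11, 12, 13].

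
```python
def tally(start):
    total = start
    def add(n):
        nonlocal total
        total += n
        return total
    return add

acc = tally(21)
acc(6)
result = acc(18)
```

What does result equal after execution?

Step 1: tally(21) creates closure with total = 21.
Step 2: First acc(6): total = 21 + 6 = 27.
Step 3: Second acc(18): total = 27 + 18 = 45. result = 45

The answer is 45.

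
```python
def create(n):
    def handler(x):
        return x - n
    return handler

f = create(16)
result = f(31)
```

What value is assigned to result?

Step 1: create(16) creates a closure capturing n = 16.
Step 2: f(31) computes 31 - 16 = 15.
Step 3: result = 15

The answer is 15.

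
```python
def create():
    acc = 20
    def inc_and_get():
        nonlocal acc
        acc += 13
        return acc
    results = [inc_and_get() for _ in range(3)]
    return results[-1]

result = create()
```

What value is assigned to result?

Step 1: acc = 20.
Step 2: Three calls to inc_and_get(), each adding 13.
Step 3: Last value = 20 + 13 * 3 = 59

The answer is 59.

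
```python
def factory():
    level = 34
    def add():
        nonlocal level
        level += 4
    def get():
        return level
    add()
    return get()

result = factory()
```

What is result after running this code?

Step 1: level = 34. add() modifies it via nonlocal, get() reads it.
Step 2: add() makes level = 34 + 4 = 38.
Step 3: get() returns 38. result = 38

The answer is 38.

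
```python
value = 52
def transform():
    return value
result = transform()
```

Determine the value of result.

Step 1: value = 52 is defined in the global scope.
Step 2: transform() looks up value. No local value exists, so Python checks the global scope via LEGB rule and finds value = 52.
Step 3: result = 52

The answer is 52.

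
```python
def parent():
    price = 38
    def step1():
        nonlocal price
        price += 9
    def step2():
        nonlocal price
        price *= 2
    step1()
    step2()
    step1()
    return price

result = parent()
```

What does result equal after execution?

Step 1: price = 38.
Step 2: step1(): price = 38 + 9 = 47.
Step 3: step2(): price = 47 * 2 = 94.
Step 4: step1(): price = 94 + 9 = 103. result = 103

The answer is 103.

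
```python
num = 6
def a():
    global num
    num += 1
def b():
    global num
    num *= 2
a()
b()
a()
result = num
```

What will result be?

Step 1: num = 6.
Step 2: a(): num = 6 + 1 = 7.
Step 3: b(): num = 7 * 2 = 14.
Step 4: a(): num = 14 + 1 = 15

The answer is 15.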